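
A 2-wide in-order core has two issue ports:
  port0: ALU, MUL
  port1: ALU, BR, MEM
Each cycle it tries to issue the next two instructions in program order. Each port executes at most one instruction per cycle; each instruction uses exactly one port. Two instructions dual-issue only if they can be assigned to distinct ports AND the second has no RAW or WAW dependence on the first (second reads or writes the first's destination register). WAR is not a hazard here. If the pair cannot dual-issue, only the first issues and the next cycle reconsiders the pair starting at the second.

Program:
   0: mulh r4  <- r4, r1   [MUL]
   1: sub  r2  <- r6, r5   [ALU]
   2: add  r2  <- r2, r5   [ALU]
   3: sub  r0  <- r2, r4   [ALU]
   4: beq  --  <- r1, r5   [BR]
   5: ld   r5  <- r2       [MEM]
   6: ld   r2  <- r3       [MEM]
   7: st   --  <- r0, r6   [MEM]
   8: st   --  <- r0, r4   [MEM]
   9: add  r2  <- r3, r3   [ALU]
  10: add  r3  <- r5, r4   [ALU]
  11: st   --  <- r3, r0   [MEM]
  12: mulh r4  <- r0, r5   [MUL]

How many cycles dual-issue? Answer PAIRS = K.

PAIRS = 4

t=0 i0/i1:mulh;sub ; pair
t=1 i2:add ; RAW r2
t=2 i3/i4:sub;beq ; pair
t=3 i5:ld ; no-port MEM/MEM
t=4 i6:ld ; no-port MEM/MEM
t=5 i7:st ; no-port MEM/MEM
t=6 i8/i9:st;add ; pair
t=7 i10:add ; RAW r3
t=8 i11/i12:st;mulh ; pair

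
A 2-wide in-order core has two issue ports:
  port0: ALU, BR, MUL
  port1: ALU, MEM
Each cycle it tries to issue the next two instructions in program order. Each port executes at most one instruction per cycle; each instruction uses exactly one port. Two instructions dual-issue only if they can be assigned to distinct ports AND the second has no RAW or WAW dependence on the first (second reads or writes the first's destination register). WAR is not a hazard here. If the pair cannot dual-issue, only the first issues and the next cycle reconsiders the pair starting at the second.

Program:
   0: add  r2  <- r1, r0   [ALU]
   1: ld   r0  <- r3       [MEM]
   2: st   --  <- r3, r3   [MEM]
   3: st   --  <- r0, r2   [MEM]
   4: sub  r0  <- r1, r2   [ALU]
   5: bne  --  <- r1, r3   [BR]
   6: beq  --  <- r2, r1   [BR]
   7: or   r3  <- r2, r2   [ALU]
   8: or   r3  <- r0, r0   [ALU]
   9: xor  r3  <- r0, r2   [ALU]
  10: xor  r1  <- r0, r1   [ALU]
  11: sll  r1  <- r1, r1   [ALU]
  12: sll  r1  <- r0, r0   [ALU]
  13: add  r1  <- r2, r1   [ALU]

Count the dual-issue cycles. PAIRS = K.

t=0 i0+i1:add.ALU;ld.MEM ; dual
t=1 i2:st.MEM ; no-port MEM/MEM
t=2 i3+i4:st.MEM;sub.ALU ; dual
t=3 i5:bne.BR ; no-port BR/BR
t=4 i6+i7:beq.BR;or.ALU ; dual
t=5 i8:or.ALU ; WAW r3
t=6 i9+i10:xor.ALU;xor.ALU ; dual
t=7 i11:sll.ALU ; WAW r1
t=8 i12:sll.ALU ; RAW+WAW r1
t=9 i13:add.ALU ; tail

PAIRS = 4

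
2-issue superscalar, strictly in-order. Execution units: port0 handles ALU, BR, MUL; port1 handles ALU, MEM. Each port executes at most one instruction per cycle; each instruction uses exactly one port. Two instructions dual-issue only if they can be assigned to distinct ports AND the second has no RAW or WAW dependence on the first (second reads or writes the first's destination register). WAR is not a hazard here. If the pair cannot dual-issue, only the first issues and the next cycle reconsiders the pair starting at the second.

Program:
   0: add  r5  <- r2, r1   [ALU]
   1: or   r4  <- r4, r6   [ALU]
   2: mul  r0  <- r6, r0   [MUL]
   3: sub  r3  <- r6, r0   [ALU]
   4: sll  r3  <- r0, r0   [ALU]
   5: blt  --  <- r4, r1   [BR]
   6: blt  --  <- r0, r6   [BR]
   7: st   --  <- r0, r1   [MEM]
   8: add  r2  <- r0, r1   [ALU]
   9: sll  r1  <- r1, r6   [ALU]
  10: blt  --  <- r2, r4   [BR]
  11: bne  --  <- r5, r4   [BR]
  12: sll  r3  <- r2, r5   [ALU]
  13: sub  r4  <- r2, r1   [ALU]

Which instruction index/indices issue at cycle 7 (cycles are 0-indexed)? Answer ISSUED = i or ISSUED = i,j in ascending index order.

  cy0 -> i0/i1 (add.ALU+or.ALU) dual
  cy1 -> i2 (mul.MUL) RAW r0
  cy2 -> i3 (sub.ALU) WAW r3
  cy3 -> i4/i5 (sll.ALU+blt.BR) dual
  cy4 -> i6/i7 (blt.BR+st.MEM) dual
  cy5 -> i8/i9 (add.ALU+sll.ALU) dual
  cy6 -> i10 (blt.BR) no-port BR/BR
  cy7 -> i11/i12 (bne.BR+sll.ALU) dual
  cy8 -> i13 (sub.ALU) tail

ISSUED = 11,12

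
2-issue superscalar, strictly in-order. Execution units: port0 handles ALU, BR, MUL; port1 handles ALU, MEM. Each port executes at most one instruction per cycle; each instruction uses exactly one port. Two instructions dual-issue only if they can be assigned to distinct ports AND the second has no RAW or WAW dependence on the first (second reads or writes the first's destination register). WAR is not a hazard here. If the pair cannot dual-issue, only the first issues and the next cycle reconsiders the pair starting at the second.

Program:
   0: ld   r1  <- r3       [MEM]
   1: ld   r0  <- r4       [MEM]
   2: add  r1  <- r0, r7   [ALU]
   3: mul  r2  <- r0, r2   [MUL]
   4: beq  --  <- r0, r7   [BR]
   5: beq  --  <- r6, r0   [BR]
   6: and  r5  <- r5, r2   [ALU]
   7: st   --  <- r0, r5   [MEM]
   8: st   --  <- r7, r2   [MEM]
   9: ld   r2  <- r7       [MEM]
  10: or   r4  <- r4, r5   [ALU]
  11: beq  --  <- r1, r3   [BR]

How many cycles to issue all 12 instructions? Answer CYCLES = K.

CYCLES = 9

c0: i0 ld.MEM  no-port MEM/MEM
c1: i1 ld.MEM  RAW r0
c2: i2&i3 add.ALU/mul.MUL  dual
c3: i4 beq.BR  no-port BR/BR
c4: i5&i6 beq.BR/and.ALU  dual
c5: i7 st.MEM  no-port MEM/MEM
c6: i8 st.MEM  no-port MEM/MEM
c7: i9&i10 ld.MEM/or.ALU  dual
c8: i11 beq.BR  tail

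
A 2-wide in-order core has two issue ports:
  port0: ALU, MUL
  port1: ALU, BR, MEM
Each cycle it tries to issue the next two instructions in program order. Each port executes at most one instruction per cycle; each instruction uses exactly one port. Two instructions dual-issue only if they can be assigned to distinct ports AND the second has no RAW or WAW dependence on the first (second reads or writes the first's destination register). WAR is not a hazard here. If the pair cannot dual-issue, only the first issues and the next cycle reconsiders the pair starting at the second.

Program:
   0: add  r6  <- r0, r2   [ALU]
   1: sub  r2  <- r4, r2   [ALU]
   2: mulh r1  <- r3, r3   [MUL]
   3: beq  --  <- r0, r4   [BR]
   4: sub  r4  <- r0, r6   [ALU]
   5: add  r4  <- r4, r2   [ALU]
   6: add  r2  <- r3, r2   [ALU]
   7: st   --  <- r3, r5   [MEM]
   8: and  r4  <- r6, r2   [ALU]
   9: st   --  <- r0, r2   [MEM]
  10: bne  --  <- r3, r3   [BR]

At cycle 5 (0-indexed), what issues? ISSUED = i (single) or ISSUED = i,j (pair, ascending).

  cy0 -> i0,i1 (add+sub) pair
  cy1 -> i2,i3 (mulh+beq) pair
  cy2 -> i4 (sub) RAW+WAW r4
  cy3 -> i5,i6 (add+add) pair
  cy4 -> i7,i8 (st+and) pair
  cy5 -> i9 (st) no-port MEM/BR
  cy6 -> i10 (bne) tail

ISSUED = 9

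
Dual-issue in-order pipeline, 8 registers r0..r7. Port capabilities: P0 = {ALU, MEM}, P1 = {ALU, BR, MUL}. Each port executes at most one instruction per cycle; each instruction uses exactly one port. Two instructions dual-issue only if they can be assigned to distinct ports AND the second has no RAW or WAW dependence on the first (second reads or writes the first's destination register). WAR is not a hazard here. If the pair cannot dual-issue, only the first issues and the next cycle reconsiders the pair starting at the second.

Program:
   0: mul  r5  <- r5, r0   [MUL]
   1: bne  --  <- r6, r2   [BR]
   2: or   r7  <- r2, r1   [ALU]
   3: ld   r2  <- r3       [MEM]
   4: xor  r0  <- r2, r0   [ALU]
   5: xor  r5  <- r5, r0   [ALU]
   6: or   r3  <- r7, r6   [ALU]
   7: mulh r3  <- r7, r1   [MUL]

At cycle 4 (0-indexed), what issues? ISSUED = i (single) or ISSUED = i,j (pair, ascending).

ISSUED = 5,6

#0 head=0: mul i0 no-port MUL/BR
#1 head=1: bne or i1,i2 pair
#2 head=3: ld i3 RAW r2
#3 head=4: xor i4 RAW r0
#4 head=5: xor or i5,i6 pair
#5 head=7: mulh i7 tail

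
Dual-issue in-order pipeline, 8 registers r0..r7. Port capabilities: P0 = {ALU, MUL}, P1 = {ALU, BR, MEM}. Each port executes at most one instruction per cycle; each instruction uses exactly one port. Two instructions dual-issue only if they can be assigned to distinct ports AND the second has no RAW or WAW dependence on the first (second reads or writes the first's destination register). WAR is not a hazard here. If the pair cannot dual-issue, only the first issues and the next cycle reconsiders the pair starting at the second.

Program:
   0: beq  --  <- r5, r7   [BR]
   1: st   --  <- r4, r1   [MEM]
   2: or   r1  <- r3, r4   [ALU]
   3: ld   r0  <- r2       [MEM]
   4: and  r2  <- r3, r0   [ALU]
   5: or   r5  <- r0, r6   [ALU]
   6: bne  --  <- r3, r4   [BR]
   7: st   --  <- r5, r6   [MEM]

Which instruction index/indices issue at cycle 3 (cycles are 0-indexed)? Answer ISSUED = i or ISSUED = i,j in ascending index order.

#0 head=0: beq.BR i0 no-port BR/MEM
#1 head=1: st.MEM or.ALU i1+i2 2-wide
#2 head=3: ld.MEM i3 RAW r0
#3 head=4: and.ALU or.ALU i4+i5 2-wide
#4 head=6: bne.BR i6 no-port BR/MEM
#5 head=7: st.MEM i7 tail

ISSUED = 4,5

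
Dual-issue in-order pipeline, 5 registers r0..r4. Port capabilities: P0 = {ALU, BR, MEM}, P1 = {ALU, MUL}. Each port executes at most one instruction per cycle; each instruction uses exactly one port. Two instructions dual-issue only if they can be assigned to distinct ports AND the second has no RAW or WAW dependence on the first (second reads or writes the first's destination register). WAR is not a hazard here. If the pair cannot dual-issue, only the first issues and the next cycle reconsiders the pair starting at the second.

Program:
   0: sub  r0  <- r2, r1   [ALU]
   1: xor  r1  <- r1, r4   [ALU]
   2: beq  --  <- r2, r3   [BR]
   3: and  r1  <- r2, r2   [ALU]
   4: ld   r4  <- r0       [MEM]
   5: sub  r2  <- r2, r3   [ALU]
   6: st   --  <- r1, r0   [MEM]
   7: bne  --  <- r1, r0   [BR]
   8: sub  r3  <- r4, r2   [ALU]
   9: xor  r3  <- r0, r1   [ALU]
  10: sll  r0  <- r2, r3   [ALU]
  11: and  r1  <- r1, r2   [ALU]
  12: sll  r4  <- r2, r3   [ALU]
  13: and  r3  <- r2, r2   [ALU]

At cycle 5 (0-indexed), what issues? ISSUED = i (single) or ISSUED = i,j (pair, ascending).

t=0 i0/i1:sub.ALU xor.ALU ; 2-wide
t=1 i2/i3:beq.BR and.ALU ; 2-wide
t=2 i4/i5:ld.MEM sub.ALU ; 2-wide
t=3 i6:st.MEM ; no-port MEM/BR
t=4 i7/i8:bne.BR sub.ALU ; 2-wide
t=5 i9:xor.ALU ; RAW r3
t=6 i10/i11:sll.ALU and.ALU ; 2-wide
t=7 i12/i13:sll.ALU and.ALU ; 2-wide

ISSUED = 9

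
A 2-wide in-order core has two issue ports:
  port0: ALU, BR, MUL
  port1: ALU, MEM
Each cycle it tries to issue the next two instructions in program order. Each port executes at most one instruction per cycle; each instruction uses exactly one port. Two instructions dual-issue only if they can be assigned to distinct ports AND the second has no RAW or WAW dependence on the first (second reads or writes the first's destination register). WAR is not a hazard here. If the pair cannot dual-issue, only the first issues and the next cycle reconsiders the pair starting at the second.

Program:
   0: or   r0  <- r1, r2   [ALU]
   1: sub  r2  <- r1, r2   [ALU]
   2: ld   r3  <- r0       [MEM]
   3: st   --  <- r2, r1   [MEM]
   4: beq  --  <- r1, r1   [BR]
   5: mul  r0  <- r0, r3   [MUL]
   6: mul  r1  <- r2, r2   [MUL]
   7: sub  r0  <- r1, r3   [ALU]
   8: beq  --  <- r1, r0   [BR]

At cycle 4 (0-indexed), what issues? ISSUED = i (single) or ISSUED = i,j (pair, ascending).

ISSUED = 6

t=0 i0+i1:or.ALU+sub.ALU ; 2-wide
t=1 i2:ld.MEM ; no-port MEM/MEM
t=2 i3+i4:st.MEM+beq.BR ; 2-wide
t=3 i5:mul.MUL ; no-port MUL/MUL
t=4 i6:mul.MUL ; RAW r1
t=5 i7:sub.ALU ; RAW r0
t=6 i8:beq.BR ; tail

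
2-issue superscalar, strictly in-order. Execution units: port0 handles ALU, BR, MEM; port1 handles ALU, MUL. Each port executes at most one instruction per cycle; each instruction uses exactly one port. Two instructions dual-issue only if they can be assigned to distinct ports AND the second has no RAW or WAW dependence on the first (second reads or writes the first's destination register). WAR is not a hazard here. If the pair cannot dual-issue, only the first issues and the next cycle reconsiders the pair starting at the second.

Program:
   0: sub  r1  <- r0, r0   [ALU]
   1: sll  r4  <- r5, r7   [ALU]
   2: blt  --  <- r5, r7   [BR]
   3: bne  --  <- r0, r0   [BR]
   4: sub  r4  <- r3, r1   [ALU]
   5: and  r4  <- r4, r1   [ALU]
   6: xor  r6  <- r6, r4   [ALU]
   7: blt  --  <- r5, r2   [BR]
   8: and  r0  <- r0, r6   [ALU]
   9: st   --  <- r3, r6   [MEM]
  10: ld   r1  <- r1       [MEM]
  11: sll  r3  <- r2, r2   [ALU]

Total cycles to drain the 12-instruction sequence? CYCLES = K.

CYCLES = 7

t=0 i0&i1:sub.ALU+sll.ALU ; dual
t=1 i2:blt.BR ; no-port BR/BR
t=2 i3&i4:bne.BR+sub.ALU ; dual
t=3 i5:and.ALU ; RAW r4
t=4 i6&i7:xor.ALU+blt.BR ; dual
t=5 i8&i9:and.ALU+st.MEM ; dual
t=6 i10&i11:ld.MEM+sll.ALU ; dual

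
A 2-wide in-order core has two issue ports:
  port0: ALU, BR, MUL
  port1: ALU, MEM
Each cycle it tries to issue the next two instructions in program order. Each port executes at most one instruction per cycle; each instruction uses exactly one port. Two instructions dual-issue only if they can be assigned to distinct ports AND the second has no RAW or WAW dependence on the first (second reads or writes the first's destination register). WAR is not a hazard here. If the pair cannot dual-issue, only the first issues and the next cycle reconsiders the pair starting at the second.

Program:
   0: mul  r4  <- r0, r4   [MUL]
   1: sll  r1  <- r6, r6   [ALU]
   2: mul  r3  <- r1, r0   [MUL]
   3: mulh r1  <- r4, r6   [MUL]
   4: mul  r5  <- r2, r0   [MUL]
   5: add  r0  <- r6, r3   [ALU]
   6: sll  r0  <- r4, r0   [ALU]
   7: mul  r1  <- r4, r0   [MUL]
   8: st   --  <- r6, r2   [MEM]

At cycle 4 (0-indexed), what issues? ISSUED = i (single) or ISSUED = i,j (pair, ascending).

  cy0 -> i0+i1 (mul.MUL/sll.ALU) pair
  cy1 -> i2 (mul.MUL) no-port MUL/MUL
  cy2 -> i3 (mulh.MUL) no-port MUL/MUL
  cy3 -> i4+i5 (mul.MUL/add.ALU) pair
  cy4 -> i6 (sll.ALU) RAW r0
  cy5 -> i7+i8 (mul.MUL/st.MEM) pair

ISSUED = 6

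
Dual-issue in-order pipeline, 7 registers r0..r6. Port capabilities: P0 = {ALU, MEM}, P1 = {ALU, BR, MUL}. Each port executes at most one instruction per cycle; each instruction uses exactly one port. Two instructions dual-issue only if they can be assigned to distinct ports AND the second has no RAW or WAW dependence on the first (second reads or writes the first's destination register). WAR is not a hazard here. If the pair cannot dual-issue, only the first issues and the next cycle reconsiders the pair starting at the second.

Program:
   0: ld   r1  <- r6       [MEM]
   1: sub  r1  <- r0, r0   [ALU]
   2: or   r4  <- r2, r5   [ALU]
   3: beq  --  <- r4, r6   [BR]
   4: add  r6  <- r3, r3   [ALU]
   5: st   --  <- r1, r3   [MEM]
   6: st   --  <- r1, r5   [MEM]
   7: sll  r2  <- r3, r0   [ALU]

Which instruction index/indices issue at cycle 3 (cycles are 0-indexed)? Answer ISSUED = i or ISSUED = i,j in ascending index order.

ISSUED = 5

#0 head=0: ld i0 WAW r1
#1 head=1: sub+or i1,i2 pair
#2 head=3: beq+add i3,i4 pair
#3 head=5: st i5 no-port MEM/MEM
#4 head=6: st+sll i6,i7 pair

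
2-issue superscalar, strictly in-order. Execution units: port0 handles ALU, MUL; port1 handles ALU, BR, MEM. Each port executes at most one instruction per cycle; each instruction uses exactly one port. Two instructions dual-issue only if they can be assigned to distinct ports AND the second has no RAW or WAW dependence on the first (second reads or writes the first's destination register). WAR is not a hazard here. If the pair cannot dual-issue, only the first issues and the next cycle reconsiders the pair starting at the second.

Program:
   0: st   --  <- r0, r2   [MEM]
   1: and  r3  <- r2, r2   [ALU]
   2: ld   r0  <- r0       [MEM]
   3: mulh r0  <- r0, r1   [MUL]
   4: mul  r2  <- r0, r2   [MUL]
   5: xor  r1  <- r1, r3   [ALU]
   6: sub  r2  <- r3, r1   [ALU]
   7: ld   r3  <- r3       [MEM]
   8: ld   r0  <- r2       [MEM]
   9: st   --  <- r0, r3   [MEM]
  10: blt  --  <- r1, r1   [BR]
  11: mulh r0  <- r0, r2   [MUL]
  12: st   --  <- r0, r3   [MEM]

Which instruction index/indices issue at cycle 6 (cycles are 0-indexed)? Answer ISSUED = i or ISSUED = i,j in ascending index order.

0. st/and @i0&i1  | dual
1. ld @i2  | RAW+WAW r0
2. mulh @i3  | no-port MUL/MUL
3. mul/xor @i4&i5  | dual
4. sub/ld @i6&i7  | dual
5. ld @i8  | no-port MEM/MEM
6. st @i9  | no-port MEM/BR
7. blt/mulh @i10&i11  | dual
8. st @i12  | tail

ISSUED = 9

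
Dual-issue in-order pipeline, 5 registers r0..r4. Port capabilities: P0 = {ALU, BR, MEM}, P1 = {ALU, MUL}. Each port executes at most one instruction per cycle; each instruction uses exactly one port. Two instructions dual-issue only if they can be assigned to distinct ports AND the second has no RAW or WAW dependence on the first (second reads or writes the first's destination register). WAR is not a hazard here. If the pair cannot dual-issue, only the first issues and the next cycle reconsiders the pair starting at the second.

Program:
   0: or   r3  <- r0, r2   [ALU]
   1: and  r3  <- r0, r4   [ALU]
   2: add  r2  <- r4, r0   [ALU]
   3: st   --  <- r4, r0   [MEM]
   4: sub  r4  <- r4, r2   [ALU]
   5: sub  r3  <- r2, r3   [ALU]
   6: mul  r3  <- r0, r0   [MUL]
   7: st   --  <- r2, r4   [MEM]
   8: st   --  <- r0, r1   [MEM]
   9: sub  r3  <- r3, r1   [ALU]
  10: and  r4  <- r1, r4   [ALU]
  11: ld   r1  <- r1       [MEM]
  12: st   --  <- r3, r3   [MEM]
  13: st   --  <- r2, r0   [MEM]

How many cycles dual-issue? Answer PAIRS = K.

[0] i0  or.ALU  -- WAW r3
[1] i1/i2  and.ALU add.ALU  -- 2-wide
[2] i3/i4  st.MEM sub.ALU  -- 2-wide
[3] i5  sub.ALU  -- WAW r3
[4] i6/i7  mul.MUL st.MEM  -- 2-wide
[5] i8/i9  st.MEM sub.ALU  -- 2-wide
[6] i10/i11  and.ALU ld.MEM  -- 2-wide
[7] i12  st.MEM  -- no-port MEM/MEM
[8] i13  st.MEM  -- tail

PAIRS = 5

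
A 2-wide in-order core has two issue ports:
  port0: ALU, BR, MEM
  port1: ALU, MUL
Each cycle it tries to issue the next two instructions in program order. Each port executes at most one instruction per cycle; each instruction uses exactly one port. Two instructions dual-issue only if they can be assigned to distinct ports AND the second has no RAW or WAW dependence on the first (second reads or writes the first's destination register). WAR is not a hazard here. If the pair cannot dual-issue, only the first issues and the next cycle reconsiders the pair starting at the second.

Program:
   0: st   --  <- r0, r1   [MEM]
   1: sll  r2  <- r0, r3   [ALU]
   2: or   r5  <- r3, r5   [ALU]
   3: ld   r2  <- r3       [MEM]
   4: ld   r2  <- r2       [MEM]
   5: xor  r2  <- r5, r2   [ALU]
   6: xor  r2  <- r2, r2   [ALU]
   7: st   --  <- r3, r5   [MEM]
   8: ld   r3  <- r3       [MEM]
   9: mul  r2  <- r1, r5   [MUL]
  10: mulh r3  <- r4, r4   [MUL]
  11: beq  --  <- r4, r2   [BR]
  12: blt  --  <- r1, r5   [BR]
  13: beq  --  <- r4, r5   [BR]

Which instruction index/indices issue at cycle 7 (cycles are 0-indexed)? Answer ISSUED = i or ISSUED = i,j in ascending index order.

0. st sll @i0,i1  | pair
1. or ld @i2,i3  | pair
2. ld @i4  | RAW+WAW r2
3. xor @i5  | RAW+WAW r2
4. xor st @i6,i7  | pair
5. ld mul @i8,i9  | pair
6. mulh beq @i10,i11  | pair
7. blt @i12  | no-port BR/BR
8. beq @i13  | tail

ISSUED = 12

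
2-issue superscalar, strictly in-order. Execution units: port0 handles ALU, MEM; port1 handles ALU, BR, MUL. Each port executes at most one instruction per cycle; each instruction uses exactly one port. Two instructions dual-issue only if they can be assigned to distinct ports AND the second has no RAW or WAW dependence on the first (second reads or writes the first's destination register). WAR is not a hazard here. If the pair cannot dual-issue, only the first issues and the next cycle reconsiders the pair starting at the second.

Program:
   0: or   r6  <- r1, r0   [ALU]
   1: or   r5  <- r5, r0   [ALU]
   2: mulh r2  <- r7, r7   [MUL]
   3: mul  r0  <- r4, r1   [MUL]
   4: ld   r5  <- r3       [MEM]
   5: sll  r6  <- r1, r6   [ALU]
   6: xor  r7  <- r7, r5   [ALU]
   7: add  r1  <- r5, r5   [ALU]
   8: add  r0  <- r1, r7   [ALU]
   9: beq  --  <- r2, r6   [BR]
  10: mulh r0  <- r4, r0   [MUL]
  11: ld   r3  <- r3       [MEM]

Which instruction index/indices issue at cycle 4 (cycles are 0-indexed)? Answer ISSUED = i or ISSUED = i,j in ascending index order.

ISSUED = 7

0. or.ALU;or.ALU @i0/i1  | 2-wide
1. mulh.MUL @i2  | no-port MUL/MUL
2. mul.MUL;ld.MEM @i3/i4  | 2-wide
3. sll.ALU;xor.ALU @i5/i6  | 2-wide
4. add.ALU @i7  | RAW r1
5. add.ALU;beq.BR @i8/i9  | 2-wide
6. mulh.MUL;ld.MEM @i10/i11  | 2-wide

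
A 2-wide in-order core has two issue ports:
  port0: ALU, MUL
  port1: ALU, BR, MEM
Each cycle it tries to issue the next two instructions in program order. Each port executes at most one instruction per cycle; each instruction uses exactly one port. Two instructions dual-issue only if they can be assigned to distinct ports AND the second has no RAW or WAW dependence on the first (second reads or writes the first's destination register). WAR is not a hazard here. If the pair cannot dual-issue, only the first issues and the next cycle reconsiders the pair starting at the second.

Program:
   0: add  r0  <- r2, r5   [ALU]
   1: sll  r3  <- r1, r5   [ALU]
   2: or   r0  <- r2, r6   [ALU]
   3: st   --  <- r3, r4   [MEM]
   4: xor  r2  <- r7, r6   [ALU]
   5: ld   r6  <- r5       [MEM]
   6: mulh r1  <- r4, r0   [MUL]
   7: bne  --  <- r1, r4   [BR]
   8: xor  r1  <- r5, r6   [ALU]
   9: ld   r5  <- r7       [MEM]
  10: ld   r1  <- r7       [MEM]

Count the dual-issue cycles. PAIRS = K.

c0: i0&i1 add.ALU/sll.ALU  dual
c1: i2&i3 or.ALU/st.MEM  dual
c2: i4&i5 xor.ALU/ld.MEM  dual
c3: i6 mulh.MUL  RAW r1
c4: i7&i8 bne.BR/xor.ALU  dual
c5: i9 ld.MEM  no-port MEM/MEM
c6: i10 ld.MEM  tail

PAIRS = 4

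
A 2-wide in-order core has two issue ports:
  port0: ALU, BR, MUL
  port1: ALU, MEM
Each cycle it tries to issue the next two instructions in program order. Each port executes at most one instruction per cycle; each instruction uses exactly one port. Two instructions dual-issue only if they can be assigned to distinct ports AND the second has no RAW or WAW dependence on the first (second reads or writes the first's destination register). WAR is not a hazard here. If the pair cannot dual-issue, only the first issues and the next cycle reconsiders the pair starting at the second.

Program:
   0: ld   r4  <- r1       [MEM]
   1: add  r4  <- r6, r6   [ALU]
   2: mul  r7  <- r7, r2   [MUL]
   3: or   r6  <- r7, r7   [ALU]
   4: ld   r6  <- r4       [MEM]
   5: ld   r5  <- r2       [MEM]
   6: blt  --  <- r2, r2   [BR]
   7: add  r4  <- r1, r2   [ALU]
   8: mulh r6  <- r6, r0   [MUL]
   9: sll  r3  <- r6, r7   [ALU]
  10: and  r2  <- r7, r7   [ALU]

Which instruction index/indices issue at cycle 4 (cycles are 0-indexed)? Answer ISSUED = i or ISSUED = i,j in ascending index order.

ISSUED = 5,6

#0 head=0: ld.MEM i0 WAW r4
#1 head=1: add.ALU mul.MUL i1&i2 2-wide
#2 head=3: or.ALU i3 WAW r6
#3 head=4: ld.MEM i4 no-port MEM/MEM
#4 head=5: ld.MEM blt.BR i5&i6 2-wide
#5 head=7: add.ALU mulh.MUL i7&i8 2-wide
#6 head=9: sll.ALU and.ALU i9&i10 2-wide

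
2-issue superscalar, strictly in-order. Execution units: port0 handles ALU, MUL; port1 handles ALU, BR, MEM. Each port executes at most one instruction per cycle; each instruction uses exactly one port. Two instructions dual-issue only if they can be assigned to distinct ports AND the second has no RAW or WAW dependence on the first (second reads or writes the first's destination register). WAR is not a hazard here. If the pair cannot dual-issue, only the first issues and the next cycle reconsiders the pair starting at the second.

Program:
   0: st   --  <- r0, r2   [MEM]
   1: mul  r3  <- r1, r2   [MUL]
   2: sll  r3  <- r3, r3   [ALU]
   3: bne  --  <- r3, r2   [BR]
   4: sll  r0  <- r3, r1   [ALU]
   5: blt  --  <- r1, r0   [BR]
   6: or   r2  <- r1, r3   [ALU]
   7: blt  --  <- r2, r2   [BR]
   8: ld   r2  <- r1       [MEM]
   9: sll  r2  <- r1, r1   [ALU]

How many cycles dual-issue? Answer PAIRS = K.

PAIRS = 3

0. st mul @i0,i1  | dual
1. sll @i2  | RAW r3
2. bne sll @i3,i4  | dual
3. blt or @i5,i6  | dual
4. blt @i7  | no-port BR/MEM
5. ld @i8  | WAW r2
6. sll @i9  | tail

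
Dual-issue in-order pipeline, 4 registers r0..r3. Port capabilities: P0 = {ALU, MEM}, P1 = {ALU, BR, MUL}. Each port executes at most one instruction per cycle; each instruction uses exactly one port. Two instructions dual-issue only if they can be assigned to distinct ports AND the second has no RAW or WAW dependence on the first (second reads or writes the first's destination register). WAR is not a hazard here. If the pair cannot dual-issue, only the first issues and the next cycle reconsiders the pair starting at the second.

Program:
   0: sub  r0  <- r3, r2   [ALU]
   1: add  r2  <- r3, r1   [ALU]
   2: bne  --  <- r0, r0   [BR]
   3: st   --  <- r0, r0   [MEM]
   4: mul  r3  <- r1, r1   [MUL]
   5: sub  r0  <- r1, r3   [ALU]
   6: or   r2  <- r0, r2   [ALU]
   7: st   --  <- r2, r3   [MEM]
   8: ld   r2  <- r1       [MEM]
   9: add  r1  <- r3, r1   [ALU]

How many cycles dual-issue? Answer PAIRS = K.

c0: i0&i1 sub add  dual
c1: i2&i3 bne st  dual
c2: i4 mul  RAW r3
c3: i5 sub  RAW r0
c4: i6 or  RAW r2
c5: i7 st  no-port MEM/MEM
c6: i8&i9 ld add  dual

PAIRS = 3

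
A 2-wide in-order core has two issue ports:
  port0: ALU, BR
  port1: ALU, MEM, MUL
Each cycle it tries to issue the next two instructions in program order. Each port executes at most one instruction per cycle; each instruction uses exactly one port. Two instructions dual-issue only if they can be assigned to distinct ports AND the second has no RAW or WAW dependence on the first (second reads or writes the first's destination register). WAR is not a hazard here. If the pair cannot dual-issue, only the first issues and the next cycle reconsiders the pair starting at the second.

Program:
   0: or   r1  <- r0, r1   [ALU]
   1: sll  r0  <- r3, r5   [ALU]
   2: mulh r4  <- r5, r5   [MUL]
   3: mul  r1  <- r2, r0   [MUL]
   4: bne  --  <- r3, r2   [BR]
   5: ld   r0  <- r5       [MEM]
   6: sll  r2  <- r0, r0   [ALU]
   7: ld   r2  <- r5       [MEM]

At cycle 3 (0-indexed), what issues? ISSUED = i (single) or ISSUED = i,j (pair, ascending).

ISSUED = 5

  cy0 -> i0+i1 (or.ALU;sll.ALU) dual
  cy1 -> i2 (mulh.MUL) no-port MUL/MUL
  cy2 -> i3+i4 (mul.MUL;bne.BR) dual
  cy3 -> i5 (ld.MEM) RAW r0
  cy4 -> i6 (sll.ALU) WAW r2
  cy5 -> i7 (ld.MEM) tail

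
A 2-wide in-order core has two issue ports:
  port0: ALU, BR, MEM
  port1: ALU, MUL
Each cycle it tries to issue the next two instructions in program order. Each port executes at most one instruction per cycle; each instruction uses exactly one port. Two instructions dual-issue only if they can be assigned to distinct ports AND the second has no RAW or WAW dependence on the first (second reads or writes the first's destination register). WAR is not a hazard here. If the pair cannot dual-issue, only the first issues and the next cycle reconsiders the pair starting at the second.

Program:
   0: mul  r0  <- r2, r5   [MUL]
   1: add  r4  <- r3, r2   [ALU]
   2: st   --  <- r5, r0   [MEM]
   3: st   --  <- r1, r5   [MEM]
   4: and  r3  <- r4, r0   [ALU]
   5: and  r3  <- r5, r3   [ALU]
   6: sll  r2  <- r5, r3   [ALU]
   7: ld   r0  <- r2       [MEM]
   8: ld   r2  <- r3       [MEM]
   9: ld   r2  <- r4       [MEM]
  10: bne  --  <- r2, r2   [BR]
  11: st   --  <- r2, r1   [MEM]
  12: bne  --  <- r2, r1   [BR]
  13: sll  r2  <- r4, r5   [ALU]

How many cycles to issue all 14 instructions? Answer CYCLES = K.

CYCLES = 11

#0 head=0: mul.MUL;add.ALU i0,i1 pair
#1 head=2: st.MEM i2 no-port MEM/MEM
#2 head=3: st.MEM;and.ALU i3,i4 pair
#3 head=5: and.ALU i5 RAW r3
#4 head=6: sll.ALU i6 RAW r2
#5 head=7: ld.MEM i7 no-port MEM/MEM
#6 head=8: ld.MEM i8 no-port MEM/MEM
#7 head=9: ld.MEM i9 no-port MEM/BR
#8 head=10: bne.BR i10 no-port BR/MEM
#9 head=11: st.MEM i11 no-port MEM/BR
#10 head=12: bne.BR;sll.ALU i12,i13 pair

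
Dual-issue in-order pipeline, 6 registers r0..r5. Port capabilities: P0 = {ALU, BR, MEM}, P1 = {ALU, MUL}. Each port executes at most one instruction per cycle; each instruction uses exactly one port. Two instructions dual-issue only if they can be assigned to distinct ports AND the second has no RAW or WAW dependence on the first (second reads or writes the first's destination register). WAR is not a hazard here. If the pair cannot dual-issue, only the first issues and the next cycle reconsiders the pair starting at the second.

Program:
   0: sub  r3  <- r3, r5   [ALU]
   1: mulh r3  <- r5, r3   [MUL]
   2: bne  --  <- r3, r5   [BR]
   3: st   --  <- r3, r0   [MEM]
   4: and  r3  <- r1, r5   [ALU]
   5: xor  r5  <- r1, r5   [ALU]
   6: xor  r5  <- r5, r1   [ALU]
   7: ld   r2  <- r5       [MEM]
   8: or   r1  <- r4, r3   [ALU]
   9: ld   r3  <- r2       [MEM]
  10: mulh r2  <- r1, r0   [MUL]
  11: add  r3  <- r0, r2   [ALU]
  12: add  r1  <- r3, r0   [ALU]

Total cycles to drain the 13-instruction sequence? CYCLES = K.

[0] i0  sub  -- RAW+WAW r3
[1] i1  mulh  -- RAW r3
[2] i2  bne  -- no-port BR/MEM
[3] i3+i4  st/and  -- 2-wide
[4] i5  xor  -- RAW+WAW r5
[5] i6  xor  -- RAW r5
[6] i7+i8  ld/or  -- 2-wide
[7] i9+i10  ld/mulh  -- 2-wide
[8] i11  add  -- RAW r3
[9] i12  add  -- tail

CYCLES = 10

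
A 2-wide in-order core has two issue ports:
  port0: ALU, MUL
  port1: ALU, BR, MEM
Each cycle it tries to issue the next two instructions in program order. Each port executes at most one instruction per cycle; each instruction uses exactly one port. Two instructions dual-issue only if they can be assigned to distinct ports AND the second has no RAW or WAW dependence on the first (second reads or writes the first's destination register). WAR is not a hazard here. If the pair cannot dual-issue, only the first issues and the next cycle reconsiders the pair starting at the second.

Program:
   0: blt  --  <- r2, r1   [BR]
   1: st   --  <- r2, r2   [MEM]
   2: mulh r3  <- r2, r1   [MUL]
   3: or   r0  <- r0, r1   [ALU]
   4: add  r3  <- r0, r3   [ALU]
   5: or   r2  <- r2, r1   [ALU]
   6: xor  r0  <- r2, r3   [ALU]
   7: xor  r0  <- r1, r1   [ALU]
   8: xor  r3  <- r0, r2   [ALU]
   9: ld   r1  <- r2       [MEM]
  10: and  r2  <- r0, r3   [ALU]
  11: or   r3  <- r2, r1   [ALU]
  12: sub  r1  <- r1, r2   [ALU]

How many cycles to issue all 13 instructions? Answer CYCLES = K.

CYCLES = 9

[0] i0  blt  -- no-port BR/MEM
[1] i1/i2  st/mulh  -- 2-wide
[2] i3  or  -- RAW r0
[3] i4/i5  add/or  -- 2-wide
[4] i6  xor  -- WAW r0
[5] i7  xor  -- RAW r0
[6] i8/i9  xor/ld  -- 2-wide
[7] i10  and  -- RAW r2
[8] i11/i12  or/sub  -- 2-wide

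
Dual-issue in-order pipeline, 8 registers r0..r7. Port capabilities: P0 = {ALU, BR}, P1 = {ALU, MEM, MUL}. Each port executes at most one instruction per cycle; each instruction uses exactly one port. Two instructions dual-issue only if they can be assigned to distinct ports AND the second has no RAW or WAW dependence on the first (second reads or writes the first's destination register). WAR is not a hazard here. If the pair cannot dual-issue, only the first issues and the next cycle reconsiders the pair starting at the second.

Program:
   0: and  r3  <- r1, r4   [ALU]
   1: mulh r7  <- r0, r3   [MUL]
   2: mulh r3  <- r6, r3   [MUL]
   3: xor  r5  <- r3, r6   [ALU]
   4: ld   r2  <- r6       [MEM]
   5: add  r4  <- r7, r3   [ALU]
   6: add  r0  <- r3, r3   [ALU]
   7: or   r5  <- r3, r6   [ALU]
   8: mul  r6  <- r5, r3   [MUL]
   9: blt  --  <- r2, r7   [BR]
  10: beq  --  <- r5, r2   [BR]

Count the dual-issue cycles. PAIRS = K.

  cy0 -> i0 (and.ALU) RAW r3
  cy1 -> i1 (mulh.MUL) no-port MUL/MUL
  cy2 -> i2 (mulh.MUL) RAW r3
  cy3 -> i3/i4 (xor.ALU/ld.MEM) dual
  cy4 -> i5/i6 (add.ALU/add.ALU) dual
  cy5 -> i7 (or.ALU) RAW r5
  cy6 -> i8/i9 (mul.MUL/blt.BR) dual
  cy7 -> i10 (beq.BR) tail

PAIRS = 3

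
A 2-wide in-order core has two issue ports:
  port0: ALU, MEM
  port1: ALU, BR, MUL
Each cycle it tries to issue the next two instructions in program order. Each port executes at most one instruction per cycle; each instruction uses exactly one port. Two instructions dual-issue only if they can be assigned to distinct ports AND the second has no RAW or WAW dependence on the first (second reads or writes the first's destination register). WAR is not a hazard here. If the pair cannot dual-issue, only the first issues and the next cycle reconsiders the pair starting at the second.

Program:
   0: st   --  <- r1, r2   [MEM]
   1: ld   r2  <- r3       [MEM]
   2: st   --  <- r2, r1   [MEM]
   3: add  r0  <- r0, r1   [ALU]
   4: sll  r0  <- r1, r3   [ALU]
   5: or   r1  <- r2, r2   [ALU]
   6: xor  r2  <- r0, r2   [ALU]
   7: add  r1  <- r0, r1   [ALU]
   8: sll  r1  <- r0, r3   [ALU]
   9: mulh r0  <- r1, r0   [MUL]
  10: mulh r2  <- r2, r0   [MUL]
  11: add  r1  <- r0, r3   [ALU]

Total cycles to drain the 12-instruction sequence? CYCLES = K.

  cy0 -> i0 (st) no-port MEM/MEM
  cy1 -> i1 (ld) no-port MEM/MEM
  cy2 -> i2+i3 (st;add) dual
  cy3 -> i4+i5 (sll;or) dual
  cy4 -> i6+i7 (xor;add) dual
  cy5 -> i8 (sll) RAW r1
  cy6 -> i9 (mulh) no-port MUL/MUL
  cy7 -> i10+i11 (mulh;add) dual

CYCLES = 8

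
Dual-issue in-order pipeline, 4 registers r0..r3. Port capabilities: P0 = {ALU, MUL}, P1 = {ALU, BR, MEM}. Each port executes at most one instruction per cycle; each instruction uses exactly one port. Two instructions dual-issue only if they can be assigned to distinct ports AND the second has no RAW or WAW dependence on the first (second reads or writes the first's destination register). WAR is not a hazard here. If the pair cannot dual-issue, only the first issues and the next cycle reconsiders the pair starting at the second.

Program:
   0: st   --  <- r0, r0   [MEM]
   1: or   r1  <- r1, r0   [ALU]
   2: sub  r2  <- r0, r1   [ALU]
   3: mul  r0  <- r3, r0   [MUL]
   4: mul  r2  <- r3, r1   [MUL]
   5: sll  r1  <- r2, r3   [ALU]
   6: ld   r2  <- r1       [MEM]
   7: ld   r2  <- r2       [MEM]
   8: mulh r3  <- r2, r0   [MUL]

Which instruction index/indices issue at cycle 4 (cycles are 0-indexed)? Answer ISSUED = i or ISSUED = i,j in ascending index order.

0. st.MEM/or.ALU @i0/i1  | dual
1. sub.ALU/mul.MUL @i2/i3  | dual
2. mul.MUL @i4  | RAW r2
3. sll.ALU @i5  | RAW r1
4. ld.MEM @i6  | no-port MEM/MEM
5. ld.MEM @i7  | RAW r2
6. mulh.MUL @i8  | tail

ISSUED = 6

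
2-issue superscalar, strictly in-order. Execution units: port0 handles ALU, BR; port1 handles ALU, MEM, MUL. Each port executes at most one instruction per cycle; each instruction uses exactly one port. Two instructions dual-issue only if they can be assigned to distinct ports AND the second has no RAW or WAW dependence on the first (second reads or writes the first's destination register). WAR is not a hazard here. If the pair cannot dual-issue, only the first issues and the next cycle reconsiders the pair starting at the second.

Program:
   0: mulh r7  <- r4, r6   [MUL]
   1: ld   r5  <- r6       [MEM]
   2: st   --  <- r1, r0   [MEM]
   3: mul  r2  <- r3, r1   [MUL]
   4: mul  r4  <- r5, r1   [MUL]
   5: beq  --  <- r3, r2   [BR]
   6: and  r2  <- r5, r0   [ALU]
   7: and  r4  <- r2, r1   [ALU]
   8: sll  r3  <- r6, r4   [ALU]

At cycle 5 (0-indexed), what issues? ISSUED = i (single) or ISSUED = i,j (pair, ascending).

ISSUED = 6

t=0 i0:mulh.MUL ; no-port MUL/MEM
t=1 i1:ld.MEM ; no-port MEM/MEM
t=2 i2:st.MEM ; no-port MEM/MUL
t=3 i3:mul.MUL ; no-port MUL/MUL
t=4 i4/i5:mul.MUL+beq.BR ; dual
t=5 i6:and.ALU ; RAW r2
t=6 i7:and.ALU ; RAW r4
t=7 i8:sll.ALU ; tail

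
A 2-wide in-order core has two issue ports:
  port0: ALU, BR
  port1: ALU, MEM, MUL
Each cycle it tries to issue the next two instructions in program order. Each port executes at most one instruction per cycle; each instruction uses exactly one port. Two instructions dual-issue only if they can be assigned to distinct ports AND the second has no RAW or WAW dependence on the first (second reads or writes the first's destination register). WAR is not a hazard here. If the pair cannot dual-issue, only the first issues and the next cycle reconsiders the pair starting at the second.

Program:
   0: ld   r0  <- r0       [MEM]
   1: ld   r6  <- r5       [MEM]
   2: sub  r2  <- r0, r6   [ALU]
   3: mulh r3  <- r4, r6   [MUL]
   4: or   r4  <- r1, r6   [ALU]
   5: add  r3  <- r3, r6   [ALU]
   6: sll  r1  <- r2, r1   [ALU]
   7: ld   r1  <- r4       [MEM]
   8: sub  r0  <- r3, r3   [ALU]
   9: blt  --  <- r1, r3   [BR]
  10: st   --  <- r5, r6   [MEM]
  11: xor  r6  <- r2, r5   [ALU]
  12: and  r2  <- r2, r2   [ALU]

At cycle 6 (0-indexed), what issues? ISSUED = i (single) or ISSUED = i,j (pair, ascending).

ISSUED = 9,10

  cy0 -> i0 (ld.MEM) no-port MEM/MEM
  cy1 -> i1 (ld.MEM) RAW r6
  cy2 -> i2/i3 (sub.ALU/mulh.MUL) dual
  cy3 -> i4/i5 (or.ALU/add.ALU) dual
  cy4 -> i6 (sll.ALU) WAW r1
  cy5 -> i7/i8 (ld.MEM/sub.ALU) dual
  cy6 -> i9/i10 (blt.BR/st.MEM) dual
  cy7 -> i11/i12 (xor.ALU/and.ALU) dual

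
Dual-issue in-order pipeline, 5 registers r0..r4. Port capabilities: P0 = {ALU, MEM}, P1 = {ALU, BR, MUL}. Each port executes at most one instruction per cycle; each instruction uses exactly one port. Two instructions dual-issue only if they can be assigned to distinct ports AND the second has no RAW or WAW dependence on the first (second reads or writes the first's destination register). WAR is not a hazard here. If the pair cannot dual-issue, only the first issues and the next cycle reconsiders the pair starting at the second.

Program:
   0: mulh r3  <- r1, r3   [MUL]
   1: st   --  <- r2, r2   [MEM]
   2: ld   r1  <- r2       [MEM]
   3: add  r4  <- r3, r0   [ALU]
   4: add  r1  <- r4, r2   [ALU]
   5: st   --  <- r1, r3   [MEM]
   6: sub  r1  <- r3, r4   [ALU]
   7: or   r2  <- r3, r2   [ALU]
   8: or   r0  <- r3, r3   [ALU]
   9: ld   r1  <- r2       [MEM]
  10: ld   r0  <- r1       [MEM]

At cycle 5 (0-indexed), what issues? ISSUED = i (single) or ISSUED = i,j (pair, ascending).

[0] i0+i1  mulh.MUL+st.MEM  -- pair
[1] i2+i3  ld.MEM+add.ALU  -- pair
[2] i4  add.ALU  -- RAW r1
[3] i5+i6  st.MEM+sub.ALU  -- pair
[4] i7+i8  or.ALU+or.ALU  -- pair
[5] i9  ld.MEM  -- no-port MEM/MEM
[6] i10  ld.MEM  -- tail

ISSUED = 9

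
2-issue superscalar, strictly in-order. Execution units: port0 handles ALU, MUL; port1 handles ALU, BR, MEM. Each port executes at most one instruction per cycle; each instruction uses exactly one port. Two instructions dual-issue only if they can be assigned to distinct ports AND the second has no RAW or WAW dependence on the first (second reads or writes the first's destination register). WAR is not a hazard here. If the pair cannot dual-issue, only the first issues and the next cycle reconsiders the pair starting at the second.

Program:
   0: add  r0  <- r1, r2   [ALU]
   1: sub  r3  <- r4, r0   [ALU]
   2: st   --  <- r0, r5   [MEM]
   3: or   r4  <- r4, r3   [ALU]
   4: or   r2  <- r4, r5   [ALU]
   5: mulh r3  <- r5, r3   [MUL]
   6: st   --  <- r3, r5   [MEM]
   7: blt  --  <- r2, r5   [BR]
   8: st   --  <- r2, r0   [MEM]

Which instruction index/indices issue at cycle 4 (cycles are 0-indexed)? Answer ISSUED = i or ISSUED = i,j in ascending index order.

ISSUED = 6

#0 head=0: add.ALU i0 RAW r0
#1 head=1: sub.ALU+st.MEM i1+i2 pair
#2 head=3: or.ALU i3 RAW r4
#3 head=4: or.ALU+mulh.MUL i4+i5 pair
#4 head=6: st.MEM i6 no-port MEM/BR
#5 head=7: blt.BR i7 no-port BR/MEM
#6 head=8: st.MEM i8 tail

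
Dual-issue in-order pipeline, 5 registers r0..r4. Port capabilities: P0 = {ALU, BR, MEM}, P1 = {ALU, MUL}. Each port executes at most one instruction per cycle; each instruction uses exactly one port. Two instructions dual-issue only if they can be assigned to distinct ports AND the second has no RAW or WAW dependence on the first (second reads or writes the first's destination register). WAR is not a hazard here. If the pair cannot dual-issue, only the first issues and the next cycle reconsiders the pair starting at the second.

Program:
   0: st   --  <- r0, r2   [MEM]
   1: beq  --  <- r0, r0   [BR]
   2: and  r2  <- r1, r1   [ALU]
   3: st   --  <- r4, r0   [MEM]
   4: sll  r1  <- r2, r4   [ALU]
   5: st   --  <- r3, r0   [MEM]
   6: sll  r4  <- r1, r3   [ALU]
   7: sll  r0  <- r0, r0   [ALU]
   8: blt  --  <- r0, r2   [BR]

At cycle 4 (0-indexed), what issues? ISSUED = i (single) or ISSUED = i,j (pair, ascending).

  cy0 -> i0 (st.MEM) no-port MEM/BR
  cy1 -> i1+i2 (beq.BR and.ALU) 2-wide
  cy2 -> i3+i4 (st.MEM sll.ALU) 2-wide
  cy3 -> i5+i6 (st.MEM sll.ALU) 2-wide
  cy4 -> i7 (sll.ALU) RAW r0
  cy5 -> i8 (blt.BR) tail

ISSUED = 7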